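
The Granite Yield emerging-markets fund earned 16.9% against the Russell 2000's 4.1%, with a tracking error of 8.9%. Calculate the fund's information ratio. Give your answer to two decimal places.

IR = (Rp − Rb) / TE = (16.9% − 4.1%) / 8.9% = 12.80% / 8.9% = 1.4382

1.44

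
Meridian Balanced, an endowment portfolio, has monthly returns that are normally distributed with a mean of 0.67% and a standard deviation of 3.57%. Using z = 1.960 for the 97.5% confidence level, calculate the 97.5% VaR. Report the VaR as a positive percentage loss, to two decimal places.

6.33

VaR (as % loss) = −(μ − z·σ) = −(0.67% − 1.960 × 3.57%) = −(-6.3272%) = 6.3272%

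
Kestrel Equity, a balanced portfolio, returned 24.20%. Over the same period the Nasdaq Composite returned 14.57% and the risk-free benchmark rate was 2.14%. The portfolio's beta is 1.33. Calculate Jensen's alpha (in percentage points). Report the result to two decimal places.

5.53

CAPM expected return = Rf + β(Rm − Rf) = 2.14% + 1.33 × (14.57% − 2.14%) = 2.14 + 1.33 × 12.43 = 18.6719%
Jensen's α = Rp − E[R] = 24.20% − 18.6719% = 5.5281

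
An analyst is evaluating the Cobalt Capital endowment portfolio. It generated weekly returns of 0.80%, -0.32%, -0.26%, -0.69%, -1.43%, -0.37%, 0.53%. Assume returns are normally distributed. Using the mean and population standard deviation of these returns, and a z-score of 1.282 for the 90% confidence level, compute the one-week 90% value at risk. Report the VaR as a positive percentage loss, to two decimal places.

1.13

μ = (0.8 − 0.32 − 0.26 − 0.69 − 1.43 − 0.37 + 0.53) / 7 = -1.740 / 7 = -0.2486%
Σ(r − μ)² = (0.8 − (-0.2486))² + (-0.32 − (-0.2486))² + (-0.26 − (-0.2486))² + … = 3.3163
σ = √[3.3163 / 7] = 0.6883%
VaR = −(μ − z·σ) = −(-0.2486 − 1.282 × 0.6883) = −(-1.1310) = 1.1310%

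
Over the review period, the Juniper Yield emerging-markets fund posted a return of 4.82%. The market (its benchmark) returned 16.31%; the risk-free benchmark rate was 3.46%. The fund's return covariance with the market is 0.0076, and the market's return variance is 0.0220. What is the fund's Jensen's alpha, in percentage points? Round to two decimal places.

-3.08

β = Cov / Var = 0.0076 / 0.0220 = 0.3455
E[R] = Rf + β(Rm − Rf) = 3.46% + 0.3455 × (16.31% − 3.46%) = 7.8997%
α = Rp − E[R] = 4.82% − 7.8997% = -3.0797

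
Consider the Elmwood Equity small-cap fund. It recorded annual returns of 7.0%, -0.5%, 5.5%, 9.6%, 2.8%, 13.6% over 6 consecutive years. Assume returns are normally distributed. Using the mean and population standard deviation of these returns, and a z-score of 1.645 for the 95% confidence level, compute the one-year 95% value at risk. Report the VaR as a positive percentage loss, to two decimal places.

r̄ = (7 − 0.5 + 5.5 + 9.6 + 2.8 + 13.6) / 6 = 6.3333%
Σ(r − r̄)² = 123.7933; population σ = √(123.7933/6) = 4.5423%
VaR = −(r̄ − z·σ) = −(6.3333 − 1.645 × 4.5423) = −(-1.1388) = 1.1388%

1.14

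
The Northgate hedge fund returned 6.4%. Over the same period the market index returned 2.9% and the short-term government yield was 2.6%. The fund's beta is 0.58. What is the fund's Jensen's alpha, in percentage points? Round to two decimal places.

CAPM expected return = Rf + β(Rm − Rf) = 2.6% + 0.58 × (2.9% − 2.6%) = 2.6 + 0.58 × 0.30 = 2.7740%
Jensen's α = Rp − E[R] = 6.4% − 2.7740% = 3.6260

3.63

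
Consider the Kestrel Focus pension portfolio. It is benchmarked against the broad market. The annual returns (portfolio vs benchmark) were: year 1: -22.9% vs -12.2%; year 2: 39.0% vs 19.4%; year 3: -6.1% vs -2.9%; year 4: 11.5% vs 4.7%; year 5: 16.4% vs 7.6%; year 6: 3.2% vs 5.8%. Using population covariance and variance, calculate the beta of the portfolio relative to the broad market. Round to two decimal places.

1.95

r̄p = 6.8500%,  r̄m = 3.7333%
Cov = Σ(rp − r̄p)(rm − r̄m) / 6 = 182.9133
Var(rm) = Σ(rm − r̄m)² / 6 = 93.9122
β = Cov / Var = 182.9133 / 93.9122 = 1.9477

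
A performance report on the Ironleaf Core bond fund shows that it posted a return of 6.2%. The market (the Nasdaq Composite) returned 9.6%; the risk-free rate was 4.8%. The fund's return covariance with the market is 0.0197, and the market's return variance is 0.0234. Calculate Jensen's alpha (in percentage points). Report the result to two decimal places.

β = Cov / Var = 0.0197 / 0.0234 = 0.8419
E[R] = Rf + β(Rm − Rf) = 4.8% + 0.8419 × (9.6% − 4.8%) = 8.8411%
α = Rp − E[R] = 6.2% − 8.8411% = -2.6411

-2.64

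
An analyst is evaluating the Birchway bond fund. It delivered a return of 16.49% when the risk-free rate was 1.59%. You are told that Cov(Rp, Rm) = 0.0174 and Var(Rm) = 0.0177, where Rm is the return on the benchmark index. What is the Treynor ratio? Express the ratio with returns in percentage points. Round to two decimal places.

15.16

β = Cov / Var = 0.0174 / 0.0177 = 0.9831
Treynor = (Rp − Rf) / β = (16.49% − 1.59%) / 0.9831 = 14.90 / 0.9831 = 15.1561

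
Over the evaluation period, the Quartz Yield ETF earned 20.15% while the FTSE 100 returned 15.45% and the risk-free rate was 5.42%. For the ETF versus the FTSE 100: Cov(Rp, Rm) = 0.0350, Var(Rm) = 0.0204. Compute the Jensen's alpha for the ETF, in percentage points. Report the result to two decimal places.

β = Cov / Var = 0.0350 / 0.0204 = 1.7157
E[R] = Rf + β(Rm − Rf) = 5.42% + 1.7157 × (15.45% − 5.42%) = 22.6285%
α = Rp − E[R] = 20.15% − 22.6285% = -2.4785

-2.48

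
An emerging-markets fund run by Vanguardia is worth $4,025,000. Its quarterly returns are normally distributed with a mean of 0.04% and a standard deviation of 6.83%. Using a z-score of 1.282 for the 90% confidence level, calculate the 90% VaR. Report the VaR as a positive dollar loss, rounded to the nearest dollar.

$350,821

Return at the 90% tail: μ − z·σ = 0.04% − 1.282 × 6.83% = 0.04 − 8.75606 = -8.71606%
VaR = −(-8.71606%) × $4,025,000 = 8.71606% × $4,025,000 = $350,821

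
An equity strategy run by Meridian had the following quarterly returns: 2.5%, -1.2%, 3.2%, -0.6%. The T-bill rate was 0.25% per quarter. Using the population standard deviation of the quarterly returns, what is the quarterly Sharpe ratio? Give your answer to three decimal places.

Mean return r̄ = 3.90 / 4 = 0.9750%
Σ(r − r̄)² = 14.4875; population σ = √(14.4875/4) = 1.9031%
Sharpe = (r̄ − rf) / σ = (0.9750 − 0.25) / 1.9031 = 0.7250 / 1.9031 = 0.3810

0.381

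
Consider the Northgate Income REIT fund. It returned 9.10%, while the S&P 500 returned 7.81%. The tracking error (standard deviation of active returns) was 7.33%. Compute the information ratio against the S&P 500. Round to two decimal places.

0.18

IR = (Rp − Rb) / TE = (9.10% − 7.81%) / 7.33% = 1.29% / 7.33% = 0.1760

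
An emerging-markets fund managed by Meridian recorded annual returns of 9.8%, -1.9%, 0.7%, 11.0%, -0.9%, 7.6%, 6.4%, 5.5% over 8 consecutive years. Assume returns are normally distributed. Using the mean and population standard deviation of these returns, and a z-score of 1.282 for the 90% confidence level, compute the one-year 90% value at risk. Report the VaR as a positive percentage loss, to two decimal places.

1.11

r̄ = (9.8 − 1.9 + 0.7 + 11 − 0.9 + 7.6 + 6.4 + 5.5) / 8 = 4.7750%
Population σ = √[Σ(r − r̄)² / 8] = √[168.5150 / 8] = √21.0644 = 4.5896%
VaR = −(r̄ − z·σ) = −(4.7750 − 1.282 × 4.5896) = −(-1.1089) = 1.1089%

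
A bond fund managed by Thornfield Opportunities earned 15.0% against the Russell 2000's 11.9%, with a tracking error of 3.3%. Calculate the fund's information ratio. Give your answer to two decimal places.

IR = (Rp − Rb) / TE = (15.0% − 11.9%) / 3.3% = 3.10% / 3.3% = 0.9394

0.94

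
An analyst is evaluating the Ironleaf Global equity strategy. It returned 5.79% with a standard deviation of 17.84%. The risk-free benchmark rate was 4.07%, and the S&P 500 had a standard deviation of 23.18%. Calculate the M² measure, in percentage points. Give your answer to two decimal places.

Sharpe = (Rp − Rf) / σp = (5.79% − 4.07%) / 17.84% = 0.0964
M² = Rf + Sharpe × σm = 4.07% + 0.0964 × 23.18% = 6.3046%

6.30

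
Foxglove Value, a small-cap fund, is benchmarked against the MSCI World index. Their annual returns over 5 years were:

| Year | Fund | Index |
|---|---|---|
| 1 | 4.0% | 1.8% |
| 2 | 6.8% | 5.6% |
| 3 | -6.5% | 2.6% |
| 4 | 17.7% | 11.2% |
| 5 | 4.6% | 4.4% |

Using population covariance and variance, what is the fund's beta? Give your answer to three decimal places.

2.009

r̄p = 5.3200%,  r̄m = 5.1200%
Cov = Σ(rp − r̄p)(rm − r̄m) / 5 = 22.1336
Var(rm) = Σ(rm − r̄m)² / 5 = 11.0176
β = Cov / Var = 22.1336 / 11.0176 = 2.0089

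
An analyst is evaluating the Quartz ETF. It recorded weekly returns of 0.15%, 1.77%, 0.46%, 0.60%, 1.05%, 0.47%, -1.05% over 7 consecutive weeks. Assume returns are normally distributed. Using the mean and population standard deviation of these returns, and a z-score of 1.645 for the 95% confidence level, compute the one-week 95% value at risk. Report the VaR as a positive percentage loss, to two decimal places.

Mean return μ = 3.450 / 7 = 0.4929%
Population σ = √[Σ(r − μ)² / 7] = √[4.4525 / 7] = √0.6361 = 0.7976%
VaR = −(μ − z·σ) = −(0.4929 − 1.645 × 0.7976) = −(-0.8192) = 0.8192%

0.82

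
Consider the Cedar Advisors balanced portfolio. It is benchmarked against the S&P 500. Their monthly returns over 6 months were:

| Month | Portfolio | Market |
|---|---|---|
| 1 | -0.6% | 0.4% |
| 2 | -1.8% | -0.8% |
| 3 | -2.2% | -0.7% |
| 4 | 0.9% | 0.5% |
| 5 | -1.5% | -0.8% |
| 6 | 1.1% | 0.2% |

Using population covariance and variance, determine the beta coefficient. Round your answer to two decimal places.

1.91

r̄p = -0.6833%,  r̄m = -0.2000%
Cov = Σ(rp − r̄p)(rm − r̄m) / 6 = 0.6317
Var(rm) = Σ(rm − r̄m)² / 6 = 0.3300
β = Cov / Var = 0.6317 / 0.3300 = 1.9142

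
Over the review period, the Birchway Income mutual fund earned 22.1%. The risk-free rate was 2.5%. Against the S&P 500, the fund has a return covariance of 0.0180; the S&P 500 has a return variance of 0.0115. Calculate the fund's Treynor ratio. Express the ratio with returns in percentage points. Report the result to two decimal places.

β = Cov / Var = 0.0180 / 0.0115 = 1.5652
Treynor = (Rp − Rf) / β = (22.1% − 2.5%) / 1.5652 = 19.60 / 1.5652 = 12.5224

12.52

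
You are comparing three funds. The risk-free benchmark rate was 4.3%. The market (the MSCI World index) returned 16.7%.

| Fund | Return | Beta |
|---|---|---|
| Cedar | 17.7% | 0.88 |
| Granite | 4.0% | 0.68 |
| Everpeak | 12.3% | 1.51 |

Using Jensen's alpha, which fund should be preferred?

Cedar: α = 17.7% − [4.3% + 0.88 × (16.7% − 4.3%)] = 2.488
Granite: α = 4.0% − [4.3% + 0.68 × (16.7% − 4.3%)] = -8.732
Everpeak: α = 12.3% − [4.3% + 1.51 × (16.7% − 4.3%)] = -10.724
Highest: Cedar (2.488).

Cedar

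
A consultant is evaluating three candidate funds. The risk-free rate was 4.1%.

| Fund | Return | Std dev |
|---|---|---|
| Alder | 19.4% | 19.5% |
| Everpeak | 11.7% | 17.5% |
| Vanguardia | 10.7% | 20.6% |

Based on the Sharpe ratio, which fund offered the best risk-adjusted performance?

Alder: Sharpe ratio = (19.4% − 4.1%) / 19.5% = 0.785
Everpeak: Sharpe ratio = (11.7% − 4.1%) / 17.5% = 0.434
Vanguardia: Sharpe ratio = (10.7% − 4.1%) / 20.6% = 0.320
Highest: Alder (0.785).

Alder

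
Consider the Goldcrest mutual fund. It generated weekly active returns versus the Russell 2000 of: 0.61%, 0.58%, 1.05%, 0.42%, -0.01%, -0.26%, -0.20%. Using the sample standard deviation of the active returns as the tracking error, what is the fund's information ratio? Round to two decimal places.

Mean return r̄ = 2.190 / 7 = 0.3129%
Σ(r − r̄)² = (0.61 − 0.3129)² + (0.58 − 0.3129)² + … = 1.4099
sample σ = √(1.4099 / 6) = √0.2350 = 0.4848%
IR = r̄ / tracking error = 0.3129 / 0.4848 = 0.6454

0.65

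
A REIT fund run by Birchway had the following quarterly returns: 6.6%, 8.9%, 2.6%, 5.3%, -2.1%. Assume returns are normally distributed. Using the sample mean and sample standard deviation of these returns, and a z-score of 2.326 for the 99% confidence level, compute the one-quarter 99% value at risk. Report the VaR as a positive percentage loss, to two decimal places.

r̄ = (6.6 + 8.9 + 2.6 + 5.3 − 2.1) / 5 = 21.30 / 5 = 4.2600%
Σ(r − r̄)² = 71.2920; sample σ = √(71.2920/4) = 4.2217%
VaR = −(r̄ − z·σ) = −(4.2600 − 2.326 × 4.2217) = −(-5.5597) = 5.5597%

5.56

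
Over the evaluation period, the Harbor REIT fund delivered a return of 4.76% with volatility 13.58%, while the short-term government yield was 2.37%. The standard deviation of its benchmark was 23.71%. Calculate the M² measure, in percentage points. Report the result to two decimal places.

Sharpe = (Rp − Rf) / σp = (4.76% − 2.37%) / 13.58% = 0.1760
M² = Rf + Sharpe × σm = 2.37% + 0.1760 × 23.71% = 6.5430%

6.54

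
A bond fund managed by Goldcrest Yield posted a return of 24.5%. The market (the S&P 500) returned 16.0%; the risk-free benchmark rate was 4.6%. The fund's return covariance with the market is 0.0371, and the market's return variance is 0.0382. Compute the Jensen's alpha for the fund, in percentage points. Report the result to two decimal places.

8.83

β = Cov / Var = 0.0371 / 0.0382 = 0.9712
E[R] = Rf + β(Rm − Rf) = 4.6% + 0.9712 × (16.0% − 4.6%) = 15.6717%
α = Rp − E[R] = 24.5% − 15.6717% = 8.8283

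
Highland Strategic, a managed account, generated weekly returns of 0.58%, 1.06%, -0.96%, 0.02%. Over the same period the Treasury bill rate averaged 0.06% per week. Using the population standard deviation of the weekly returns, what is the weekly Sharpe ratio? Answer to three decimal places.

0.153

μ = (0.58 + 1.06 − 0.96 + 0.02) / 4 = 0.1750%
Σ(r − μ)² = (0.58 − 0.1750)² + (1.06 − 0.1750)² + (-0.96 − 0.1750)² + … = 2.2595
σ = √[2.2595 / 4] = 0.7516%
Sharpe = (μ − rf) / σ = (0.1750 − 0.06) / 0.7516 = 0.1150 / 0.7516 = 0.1530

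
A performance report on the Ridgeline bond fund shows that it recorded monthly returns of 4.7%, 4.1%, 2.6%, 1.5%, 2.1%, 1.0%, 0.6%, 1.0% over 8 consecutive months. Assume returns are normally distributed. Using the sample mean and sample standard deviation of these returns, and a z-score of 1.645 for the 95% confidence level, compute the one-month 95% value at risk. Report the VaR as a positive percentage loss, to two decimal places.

r̄ = (4.7 + 4.1 + 2.6 + 1.5 + 2.1 + 1 + 0.6 + 1) / 8 = 17.60 / 8 = 2.2000%
Σ(r − r̄)² = (4.7 − 2.2000)² + (4.1 − 2.2000)² + … = 15.9600
σ = √[15.9600 / 7] = 1.5100%
VaR = −(r̄ − z·σ) = −(2.2000 − 1.645 × 1.5100) = −(-0.2840) = 0.2840%

0.28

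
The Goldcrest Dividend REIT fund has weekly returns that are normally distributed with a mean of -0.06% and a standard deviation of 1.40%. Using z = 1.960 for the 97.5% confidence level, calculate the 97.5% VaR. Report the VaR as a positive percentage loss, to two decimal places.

VaR (as % loss) = −(μ − z·σ) = −(-0.06% − 1.960 × 1.40%) = −(-2.8040%) = 2.8040%

2.80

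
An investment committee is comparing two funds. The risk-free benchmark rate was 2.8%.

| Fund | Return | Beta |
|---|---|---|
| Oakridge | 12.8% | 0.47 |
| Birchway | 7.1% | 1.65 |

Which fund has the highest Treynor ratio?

Oakridge

Oakridge: Treynor = (12.8% − 2.8%) / 0.47 = 21.277
Birchway: Treynor = (7.1% − 2.8%) / 1.65 = 2.606
Highest: Oakridge (21.277).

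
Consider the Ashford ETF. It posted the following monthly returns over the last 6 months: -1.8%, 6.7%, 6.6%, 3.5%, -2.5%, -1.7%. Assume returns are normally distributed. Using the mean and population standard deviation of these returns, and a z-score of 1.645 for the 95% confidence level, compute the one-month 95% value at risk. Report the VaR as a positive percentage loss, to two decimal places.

4.70

μ = (-1.8 + 6.7 + 6.6 + 3.5 − 2.5 − 1.7) / 6 = 10.80 / 6 = 1.8000%
Σ(r − μ)² = 93.6400; population σ = √(93.6400/6) = 3.9505%
VaR = −(μ − z·σ) = −(1.8000 − 1.645 × 3.9505) = −(-4.6986) = 4.6986%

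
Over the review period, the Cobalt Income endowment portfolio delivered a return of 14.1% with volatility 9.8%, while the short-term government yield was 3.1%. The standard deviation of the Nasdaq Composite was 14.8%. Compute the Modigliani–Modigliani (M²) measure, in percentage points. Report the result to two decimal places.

19.71

Sharpe = (Rp − Rf) / σp = (14.1% − 3.1%) / 9.8% = 1.1224
M² = Rf + Sharpe × σm = 3.1% + 1.1224 × 14.8% = 19.7115%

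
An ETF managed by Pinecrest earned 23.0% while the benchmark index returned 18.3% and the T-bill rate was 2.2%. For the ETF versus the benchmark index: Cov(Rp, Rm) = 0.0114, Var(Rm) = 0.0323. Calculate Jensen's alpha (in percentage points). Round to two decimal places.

β = Cov / Var = 0.0114 / 0.0323 = 0.3529
E[R] = Rf + β(Rm − Rf) = 2.2% + 0.3529 × (18.3% − 2.2%) = 7.8817%
α = Rp − E[R] = 23.0% − 7.8817% = 15.1183

15.12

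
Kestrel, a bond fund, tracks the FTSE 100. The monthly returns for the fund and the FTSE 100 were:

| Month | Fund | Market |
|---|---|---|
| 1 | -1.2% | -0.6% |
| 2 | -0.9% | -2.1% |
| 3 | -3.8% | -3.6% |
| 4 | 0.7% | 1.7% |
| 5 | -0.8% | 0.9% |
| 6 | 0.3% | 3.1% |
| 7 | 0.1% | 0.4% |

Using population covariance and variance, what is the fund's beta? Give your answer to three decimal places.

0.563

r̄p = -0.8000%,  r̄m = -0.0286%
Cov = Σ(rp − r̄p)(rm − r̄m) / 7 = 2.5100
Var(rm) = Σ(rm − r̄m)² / 7 = 4.4563
β = Cov / Var = 2.5100 / 4.4563 = 0.5632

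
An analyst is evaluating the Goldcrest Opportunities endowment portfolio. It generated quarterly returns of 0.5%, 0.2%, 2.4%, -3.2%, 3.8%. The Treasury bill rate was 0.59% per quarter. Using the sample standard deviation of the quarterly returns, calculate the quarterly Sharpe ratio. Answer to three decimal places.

0.057

r̄ = (0.5 + 0.2 + 2.4 − 3.2 + 3.8) / 5 = 0.7400%
Σ(r − r̄)² = 27.9920; sample σ = √(27.9920/4) = 2.6454%
Sharpe = (r̄ − rf) / σ = (0.7400 − 0.59) / 2.6454 = 0.1500 / 2.6454 = 0.0567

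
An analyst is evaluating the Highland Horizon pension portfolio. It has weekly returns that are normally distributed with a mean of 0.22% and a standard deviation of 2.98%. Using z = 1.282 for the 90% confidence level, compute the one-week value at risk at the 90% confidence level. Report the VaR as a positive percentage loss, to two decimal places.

VaR (as % loss) = −(μ − z·σ) = −(0.22% − 1.282 × 2.98%) = −(-3.60036%) = 3.60036%

3.60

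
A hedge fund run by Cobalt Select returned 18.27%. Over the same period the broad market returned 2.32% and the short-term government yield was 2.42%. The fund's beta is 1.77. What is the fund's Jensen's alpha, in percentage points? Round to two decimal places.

CAPM expected return = Rf + β(Rm − Rf) = 2.42% + 1.77 × (2.32% − 2.42%) = 2.42 + 1.77 × -0.10 = 2.2430%
Jensen's α = Rp − E[R] = 18.27% − 2.2430% = 16.0270

16.03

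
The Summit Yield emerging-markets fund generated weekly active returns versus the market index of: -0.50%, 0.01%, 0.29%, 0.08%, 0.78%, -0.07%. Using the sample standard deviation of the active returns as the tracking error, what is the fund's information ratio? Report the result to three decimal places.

Mean return r̄ = 0.590 / 6 = 0.0983%
Σ(r − r̄)² = (-0.5 − 0.0983)² + (0.01 − 0.0983)² + (0.29 − 0.0983)² + … = 0.8959
σ = √[0.8959 / 5] = 0.4233%
IR = r̄ / tracking error = 0.0983 / 0.4233 = 0.2322

0.232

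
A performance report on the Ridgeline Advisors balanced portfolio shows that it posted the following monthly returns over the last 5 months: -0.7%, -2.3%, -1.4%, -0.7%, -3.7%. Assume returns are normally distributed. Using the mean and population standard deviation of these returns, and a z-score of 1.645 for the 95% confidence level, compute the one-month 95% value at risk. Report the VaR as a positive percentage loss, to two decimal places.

r̄ = (-0.7 − 2.3 − 1.4 − 0.7 − 3.7) / 5 = -1.7600%
Population σ = √[Σ(r − r̄)² / 5] = √[6.4320 / 5] = √1.2864 = 1.1342%
VaR = −(r̄ − z·σ) = −(-1.7600 − 1.645 × 1.1342) = −(-3.6258) = 3.6258%

3.63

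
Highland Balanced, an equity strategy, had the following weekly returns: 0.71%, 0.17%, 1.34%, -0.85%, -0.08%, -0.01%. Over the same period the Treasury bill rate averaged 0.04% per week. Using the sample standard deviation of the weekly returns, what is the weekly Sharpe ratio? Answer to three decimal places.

r̄ = (0.71 + 0.17 + 1.34 − 0.85 − 0.08 − 0.01) / 6 = 0.2133%
Σ(r − r̄)² = (0.71 − 0.2133)² + (0.17 − 0.2133)² + (1.34 − 0.2133)² + … = 2.7845
sample σ = √(2.7845 / 5) = √0.5569 = 0.7463%
Sharpe = (r̄ − rf) / σ = (0.2133 − 0.04) / 0.7463 = 0.1733 / 0.7463 = 0.2322

0.232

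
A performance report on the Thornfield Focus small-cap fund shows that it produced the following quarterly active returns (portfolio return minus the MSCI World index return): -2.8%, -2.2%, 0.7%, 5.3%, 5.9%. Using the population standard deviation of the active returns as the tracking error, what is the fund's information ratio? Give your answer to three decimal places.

0.378

μ = (-2.8 − 2.2 + 0.7 + 5.3 + 5.9) / 5 = 1.3800%
Population std dev = √[66.5480 / 5] = 3.6482%
IR = μ / tracking error = 1.3800 / 3.6482 = 0.3783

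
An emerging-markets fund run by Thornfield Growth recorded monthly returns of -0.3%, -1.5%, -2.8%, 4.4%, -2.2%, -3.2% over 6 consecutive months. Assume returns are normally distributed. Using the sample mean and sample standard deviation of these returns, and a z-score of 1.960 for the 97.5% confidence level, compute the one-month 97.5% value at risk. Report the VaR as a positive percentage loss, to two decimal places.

6.43

r̄ = (-0.3 − 1.5 − 2.8 + 4.4 − 2.2 − 3.2) / 6 = -0.9333%
Σ(r − r̄)² = (-0.3 − (-0.9333))² + (-1.5 − (-0.9333))² + (-2.8 − (-0.9333))² + … = 39.3933
σ = √[39.3933 / 5] = 2.8069%
VaR = −(r̄ − z·σ) = −(-0.9333 − 1.960 × 2.8069) = −(-6.4348) = 6.4348%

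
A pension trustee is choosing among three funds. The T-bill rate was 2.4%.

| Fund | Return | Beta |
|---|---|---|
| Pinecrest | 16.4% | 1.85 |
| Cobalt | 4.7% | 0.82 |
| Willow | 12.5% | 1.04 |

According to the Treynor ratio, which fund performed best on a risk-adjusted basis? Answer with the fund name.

Willow

Pinecrest: Treynor = (16.4% − 2.4%) / 1.85 = 7.568
Cobalt: Treynor = (4.7% − 2.4%) / 0.82 = 2.805
Willow: Treynor = (12.5% − 2.4%) / 1.04 = 9.712
Highest: Willow (9.712).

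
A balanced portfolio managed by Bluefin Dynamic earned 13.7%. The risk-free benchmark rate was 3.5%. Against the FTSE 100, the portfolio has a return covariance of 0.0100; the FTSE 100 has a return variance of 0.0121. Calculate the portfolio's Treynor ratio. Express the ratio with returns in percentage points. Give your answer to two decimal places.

β = Cov / Var = 0.0100 / 0.0121 = 0.8264
Treynor = (Rp − Rf) / β = (13.7% − 3.5%) / 0.8264 = 10.20 / 0.8264 = 12.3427

12.34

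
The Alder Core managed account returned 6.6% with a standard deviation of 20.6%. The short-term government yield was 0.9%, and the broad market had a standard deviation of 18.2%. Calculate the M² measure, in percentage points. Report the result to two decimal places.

Sharpe = (Rp − Rf) / σp = (6.6% − 0.9%) / 20.6% = 0.2767
M² = Rf + Sharpe × σm = 0.9% + 0.2767 × 18.2% = 5.9359%

5.94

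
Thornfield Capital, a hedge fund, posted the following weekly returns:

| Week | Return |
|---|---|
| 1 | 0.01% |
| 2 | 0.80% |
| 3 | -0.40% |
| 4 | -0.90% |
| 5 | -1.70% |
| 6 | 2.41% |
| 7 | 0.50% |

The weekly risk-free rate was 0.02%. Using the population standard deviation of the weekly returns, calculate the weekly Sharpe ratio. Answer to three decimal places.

0.068

Mean return r̄ = 0.720 / 7 = 0.1029%
Population σ = √[Σ(r − r̄)² / 7] = √[10.4841 / 7] = √1.4977 = 1.2238%
Sharpe = (r̄ − rf) / σ = (0.1029 − 0.02) / 1.2238 = 0.0829 / 1.2238 = 0.0677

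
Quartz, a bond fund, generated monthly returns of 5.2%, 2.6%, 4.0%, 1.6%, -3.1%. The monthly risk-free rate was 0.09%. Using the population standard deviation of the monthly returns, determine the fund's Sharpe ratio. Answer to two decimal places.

Mean return r̄ = 10.30 / 5 = 2.0600%
Σ(r − r̄)² = (5.2 − 2.0600)² + (2.6 − 2.0600)² + … = 40.7520
population σ = √(40.7520 / 5) = √8.1504 = 2.8549%
Sharpe = (r̄ − rf) / σ = (2.0600 − 0.09) / 2.8549 = 1.9700 / 2.8549 = 0.6900

0.69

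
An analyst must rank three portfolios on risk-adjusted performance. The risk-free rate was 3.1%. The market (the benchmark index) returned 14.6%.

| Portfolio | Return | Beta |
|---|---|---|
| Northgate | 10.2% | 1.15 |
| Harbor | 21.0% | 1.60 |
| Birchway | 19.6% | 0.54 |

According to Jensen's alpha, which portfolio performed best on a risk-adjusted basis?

Birchway

Northgate: α = 10.2% − [3.1% + 1.15 × (14.6% − 3.1%)] = -6.125
Harbor: α = 21.0% − [3.1% + 1.60 × (14.6% − 3.1%)] = -0.500
Birchway: α = 19.6% − [3.1% + 0.54 × (14.6% − 3.1%)] = 10.290
Highest: Birchway (10.290).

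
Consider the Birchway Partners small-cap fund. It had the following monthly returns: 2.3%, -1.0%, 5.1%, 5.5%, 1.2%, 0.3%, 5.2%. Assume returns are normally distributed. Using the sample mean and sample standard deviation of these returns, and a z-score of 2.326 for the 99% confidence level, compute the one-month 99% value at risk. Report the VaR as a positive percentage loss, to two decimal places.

3.47

Mean return r̄ = 18.60 / 7 = 2.6571%
Σ(r − r̄)² = (2.3 − 2.6571)² + (-1 − 2.6571)² + (5.1 − 2.6571)² + … = 41.6971
σ = √[41.6971 / 6] = 2.6362%
VaR = −(r̄ − z·σ) = −(2.6571 − 2.326 × 2.6362) = −(-3.4747) = 3.4747%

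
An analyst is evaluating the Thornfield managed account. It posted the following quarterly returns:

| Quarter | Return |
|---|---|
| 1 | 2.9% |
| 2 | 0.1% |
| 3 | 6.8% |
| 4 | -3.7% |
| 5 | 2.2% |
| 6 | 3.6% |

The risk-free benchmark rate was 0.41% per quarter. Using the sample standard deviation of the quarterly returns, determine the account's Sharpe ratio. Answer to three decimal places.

Mean return r̄ = 11.90 / 6 = 1.9833%
Sample std dev = √[62.5483 / 5] = 3.5369%
Sharpe = (r̄ − rf) / σ = (1.9833 − 0.41) / 3.5369 = 1.5733 / 3.5369 = 0.4448

0.445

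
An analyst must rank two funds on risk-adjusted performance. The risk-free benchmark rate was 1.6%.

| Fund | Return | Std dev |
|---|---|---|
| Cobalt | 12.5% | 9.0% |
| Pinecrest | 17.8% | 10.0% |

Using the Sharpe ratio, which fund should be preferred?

Cobalt: Sharpe ratio = (12.5% − 1.6%) / 9.0% = 1.211
Pinecrest: Sharpe ratio = (17.8% − 1.6%) / 10.0% = 1.620
Highest: Pinecrest (1.620).

Pinecrest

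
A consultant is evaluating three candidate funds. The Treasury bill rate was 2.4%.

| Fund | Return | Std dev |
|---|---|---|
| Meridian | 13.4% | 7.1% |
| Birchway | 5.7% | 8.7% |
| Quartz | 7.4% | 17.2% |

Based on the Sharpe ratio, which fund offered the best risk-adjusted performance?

Meridian

Meridian: Sharpe ratio = (13.4% − 2.4%) / 7.1% = 1.549
Birchway: Sharpe ratio = (5.7% − 2.4%) / 8.7% = 0.379
Quartz: Sharpe ratio = (7.4% − 2.4%) / 17.2% = 0.291
Highest: Meridian (1.549).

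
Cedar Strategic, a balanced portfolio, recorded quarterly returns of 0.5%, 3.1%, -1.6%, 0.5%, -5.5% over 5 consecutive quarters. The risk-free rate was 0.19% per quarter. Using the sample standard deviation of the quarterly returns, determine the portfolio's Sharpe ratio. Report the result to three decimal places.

r̄ = (0.5 + 3.1 − 1.6 + 0.5 − 5.5) / 5 = -3.00 / 5 = -0.6000%
Sample σ = √[Σ(r − r̄)² / 4] = √[41.1200 / 4] = √10.2800 = 3.2062%
Sharpe = (r̄ − rf) / σ = (-0.6000 − 0.19) / 3.2062 = -0.7900 / 3.2062 = -0.2464

-0.246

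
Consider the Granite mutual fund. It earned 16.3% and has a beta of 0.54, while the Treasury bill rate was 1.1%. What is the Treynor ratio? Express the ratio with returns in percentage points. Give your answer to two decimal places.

Treynor = (Rp − Rf) / β = (16.3% − 1.1%) / 0.54 = 15.20 / 0.54 = 28.1481

28.15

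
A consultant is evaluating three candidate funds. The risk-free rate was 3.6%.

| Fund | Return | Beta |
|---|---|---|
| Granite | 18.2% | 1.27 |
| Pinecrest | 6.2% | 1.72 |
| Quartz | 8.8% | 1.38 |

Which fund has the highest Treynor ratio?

Granite

Granite: Treynor = (18.2% − 3.6%) / 1.27 = 11.496
Pinecrest: Treynor = (6.2% − 3.6%) / 1.72 = 1.512
Quartz: Treynor = (8.8% − 3.6%) / 1.38 = 3.768
Highest: Granite (11.496).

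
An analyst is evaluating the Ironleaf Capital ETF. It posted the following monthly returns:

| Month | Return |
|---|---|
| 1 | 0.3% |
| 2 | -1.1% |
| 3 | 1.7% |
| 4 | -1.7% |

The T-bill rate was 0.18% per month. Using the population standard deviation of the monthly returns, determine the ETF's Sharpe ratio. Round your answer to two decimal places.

-0.29

μ = (0.3 − 1.1 + 1.7 − 1.7) / 4 = -0.80 / 4 = -0.2000%
Population std dev = √[6.9200 / 4] = 1.3153%
Sharpe = (μ − rf) / σ = (-0.2000 − 0.18) / 1.3153 = -0.3800 / 1.3153 = -0.2889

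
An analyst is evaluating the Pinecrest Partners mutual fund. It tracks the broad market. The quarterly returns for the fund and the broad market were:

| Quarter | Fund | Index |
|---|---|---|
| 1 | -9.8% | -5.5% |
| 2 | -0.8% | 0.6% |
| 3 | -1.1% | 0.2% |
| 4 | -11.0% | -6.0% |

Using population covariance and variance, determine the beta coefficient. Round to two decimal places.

r̄p = -5.6750%,  r̄m = -2.6750%
Cov = Σ(rp − r̄p)(rm − r̄m) / 4 = 14.6194
Var(rm) = Σ(rm − r̄m)² / 4 = 9.5069
β = Cov / Var = 14.6194 / 9.5069 = 1.5378

1.54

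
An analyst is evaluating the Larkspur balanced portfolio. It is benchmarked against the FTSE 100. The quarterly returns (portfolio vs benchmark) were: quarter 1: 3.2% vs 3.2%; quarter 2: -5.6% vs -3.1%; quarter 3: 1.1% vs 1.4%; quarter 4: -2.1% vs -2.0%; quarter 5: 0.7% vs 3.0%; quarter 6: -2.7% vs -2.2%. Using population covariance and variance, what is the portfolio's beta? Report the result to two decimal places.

1.05

r̄p = -0.9000%,  r̄m = 0.0500%
Cov = Σ(rp − r̄p)(rm − r̄m) / 6 = 6.9417
Var(rm) = Σ(rm − r̄m)² / 6 = 6.6058
β = Cov / Var = 6.9417 / 6.6058 = 1.0508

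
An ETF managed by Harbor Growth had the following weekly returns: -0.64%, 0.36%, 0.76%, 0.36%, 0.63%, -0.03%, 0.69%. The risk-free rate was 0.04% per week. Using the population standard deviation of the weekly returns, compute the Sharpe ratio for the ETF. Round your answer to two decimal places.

0.58

r̄ = (-0.64 + 0.36 + 0.76 + 0.36 + 0.63 − 0.03 + 0.69) / 7 = 2.130 / 7 = 0.3043%
Σ(r − r̄)² = (-0.64 − 0.3043)² + (0.36 − 0.3043)² + … = 1.4722
σ = √[1.4722 / 7] = 0.4586%
Sharpe = (r̄ − rf) / σ = (0.3043 − 0.04) / 0.4586 = 0.2643 / 0.4586 = 0.5763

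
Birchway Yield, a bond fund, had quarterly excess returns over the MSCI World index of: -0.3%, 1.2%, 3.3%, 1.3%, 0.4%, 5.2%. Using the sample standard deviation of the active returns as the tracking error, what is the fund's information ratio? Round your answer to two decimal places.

Mean return μ = 11.10 / 6 = 1.8500%
Σ(r − μ)² = 20.7750; sample σ = √(20.7750/5) = 2.0384%
IR = μ / tracking error = 1.8500 / 2.0384 = 0.9076

0.91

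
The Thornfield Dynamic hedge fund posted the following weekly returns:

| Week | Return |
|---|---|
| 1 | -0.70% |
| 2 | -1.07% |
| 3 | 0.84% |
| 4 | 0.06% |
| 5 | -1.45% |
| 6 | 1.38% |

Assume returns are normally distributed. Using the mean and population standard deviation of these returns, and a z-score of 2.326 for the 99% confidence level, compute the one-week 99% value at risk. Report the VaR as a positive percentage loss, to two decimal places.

Mean return r̄ = -0.940 / 6 = -0.1567%
Population std dev = √[6.2037 / 6] = 1.0168%
VaR = −(r̄ − z·σ) = −(-0.1567 − 2.326 × 1.0168) = −(-2.5218) = 2.5218%

2.52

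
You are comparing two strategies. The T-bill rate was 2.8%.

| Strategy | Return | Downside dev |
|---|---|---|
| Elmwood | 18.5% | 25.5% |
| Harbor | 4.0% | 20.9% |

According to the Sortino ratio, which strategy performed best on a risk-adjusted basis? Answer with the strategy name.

Elmwood: Sortino ratio = (18.5% − 2.8%) / 25.5% = 0.616
Harbor: Sortino ratio = (4.0% − 2.8%) / 20.9% = 0.057
Highest: Elmwood (0.616).

Elmwood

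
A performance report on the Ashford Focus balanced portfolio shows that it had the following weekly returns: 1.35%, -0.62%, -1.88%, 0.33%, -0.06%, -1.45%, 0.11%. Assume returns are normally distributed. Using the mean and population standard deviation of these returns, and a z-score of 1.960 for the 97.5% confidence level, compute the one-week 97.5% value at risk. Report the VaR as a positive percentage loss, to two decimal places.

r̄ = (1.35 − 0.62 − 1.88 + 0.33 − 0.06 − 1.45 + 0.11) / 7 = -2.220 / 7 = -0.3171%
Σ(r − r̄)² = 7.2643; population σ = √(7.2643/7) = 1.0187%
VaR = −(r̄ − z·σ) = −(-0.3171 − 1.960 × 1.0187) = −(-2.3138) = 2.3138%

2.31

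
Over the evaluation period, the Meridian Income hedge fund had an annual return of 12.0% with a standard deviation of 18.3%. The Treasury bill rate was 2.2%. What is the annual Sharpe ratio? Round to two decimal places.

Sharpe = (Rp − Rf) / σp = (12.0% − 2.2%) / 18.3% = 9.80% / 18.3% = 0.5355

0.54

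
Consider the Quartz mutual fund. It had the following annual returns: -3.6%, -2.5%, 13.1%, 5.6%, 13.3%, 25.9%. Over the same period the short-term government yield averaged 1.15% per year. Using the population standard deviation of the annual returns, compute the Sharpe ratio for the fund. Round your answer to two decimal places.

Mean return r̄ = 51.80 / 6 = 8.6333%
Population std dev = √[622.6733 / 6] = 10.1872%
Sharpe = (r̄ − rf) / σ = (8.6333 − 1.15) / 10.1872 = 7.4833 / 10.1872 = 0.7346

0.73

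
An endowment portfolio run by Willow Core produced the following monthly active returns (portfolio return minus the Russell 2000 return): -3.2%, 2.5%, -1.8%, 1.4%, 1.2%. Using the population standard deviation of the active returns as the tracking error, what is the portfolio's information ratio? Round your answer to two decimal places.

r̄ = (-3.2 + 2.5 − 1.8 + 1.4 + 1.2) / 5 = 0.0200%
Σ(r − r̄)² = (-3.2 − 0.0200)² + (2.5 − 0.0200)² + (-1.8 − 0.0200)² + … = 23.1280
population σ = √(23.1280 / 5) = √4.6256 = 2.1507%
IR = r̄ / tracking error = 0.0200 / 2.1507 = 0.0093

0.01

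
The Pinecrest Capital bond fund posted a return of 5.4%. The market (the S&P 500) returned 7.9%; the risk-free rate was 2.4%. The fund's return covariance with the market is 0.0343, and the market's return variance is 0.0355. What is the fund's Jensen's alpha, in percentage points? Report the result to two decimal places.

β = Cov / Var = 0.0343 / 0.0355 = 0.9662
E[R] = Rf + β(Rm − Rf) = 2.4% + 0.9662 × (7.9% − 2.4%) = 7.7141%
α = Rp − E[R] = 5.4% − 7.7141% = -2.3141

-2.31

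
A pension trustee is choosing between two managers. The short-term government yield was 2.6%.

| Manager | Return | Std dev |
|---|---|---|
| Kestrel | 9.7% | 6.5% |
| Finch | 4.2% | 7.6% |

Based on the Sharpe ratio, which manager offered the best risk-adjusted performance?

Kestrel: Sharpe ratio = (9.7% − 2.6%) / 6.5% = 1.092
Finch: Sharpe ratio = (4.2% − 2.6%) / 7.6% = 0.211
Highest: Kestrel (1.092).

Kestrel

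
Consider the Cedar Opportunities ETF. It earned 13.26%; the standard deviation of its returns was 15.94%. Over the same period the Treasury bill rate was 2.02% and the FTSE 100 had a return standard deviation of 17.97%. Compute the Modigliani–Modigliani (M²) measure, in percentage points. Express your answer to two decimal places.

14.69

Sharpe = (Rp − Rf) / σp = (13.26% − 2.02%) / 15.94% = 0.7051
M² = Rf + Sharpe × σm = 2.02% + 0.7051 × 17.97% = 14.6906%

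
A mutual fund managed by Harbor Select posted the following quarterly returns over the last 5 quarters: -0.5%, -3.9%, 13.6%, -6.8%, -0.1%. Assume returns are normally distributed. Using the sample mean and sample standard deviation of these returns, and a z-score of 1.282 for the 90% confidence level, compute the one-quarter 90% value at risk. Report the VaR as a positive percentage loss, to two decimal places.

9.59

r̄ = (-0.5 − 3.9 + 13.6 − 6.8 − 0.1) / 5 = 0.4600%
Sample σ = √[Σ(r − r̄)² / 4] = √[245.6120 / 4] = √61.4030 = 7.8360%
VaR = −(r̄ − z·σ) = −(0.4600 − 1.282 × 7.8360) = −(-9.5858) = 9.5858%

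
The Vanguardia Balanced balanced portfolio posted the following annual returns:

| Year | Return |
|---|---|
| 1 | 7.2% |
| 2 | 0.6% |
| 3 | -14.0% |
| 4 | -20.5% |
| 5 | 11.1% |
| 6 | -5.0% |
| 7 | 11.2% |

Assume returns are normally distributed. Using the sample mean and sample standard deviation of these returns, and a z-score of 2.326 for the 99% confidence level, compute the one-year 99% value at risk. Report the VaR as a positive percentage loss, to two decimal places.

r̄ = (7.2 + 0.6 − 14 − 20.5 + 11.1 − 5 + 11.2) / 7 = -1.3429%
Σ(r − r̄)² = 929.4771; sample σ = √(929.4771/6) = 12.4464%
VaR = −(r̄ − z·σ) = −(-1.3429 − 2.326 × 12.4464) = −(-30.2932) = 30.2932%

30.29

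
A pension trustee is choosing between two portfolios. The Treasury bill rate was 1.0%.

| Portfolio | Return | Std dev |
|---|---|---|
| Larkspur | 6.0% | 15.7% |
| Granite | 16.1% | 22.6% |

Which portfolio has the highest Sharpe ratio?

Larkspur: Sharpe ratio = (6.0% − 1.0%) / 15.7% = 0.318
Granite: Sharpe ratio = (16.1% − 1.0%) / 22.6% = 0.668
Highest: Granite (0.668).

Granite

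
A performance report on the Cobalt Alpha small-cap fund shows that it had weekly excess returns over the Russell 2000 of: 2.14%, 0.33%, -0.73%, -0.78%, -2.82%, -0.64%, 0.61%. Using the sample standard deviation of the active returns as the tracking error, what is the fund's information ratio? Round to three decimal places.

-0.176

r̄ = (2.14 + 0.33 − 0.73 − 0.78 − 2.82 − 0.64 + 0.61) / 7 = -0.2700%
Σ(r − r̄)² = (2.14 − (-0.2700))² + (0.33 − (-0.2700))² + … = 14.0536
sample σ = √(14.0536 / 6) = √2.3423 = 1.5305%
IR = r̄ / tracking error = -0.2700 / 1.5305 = -0.1764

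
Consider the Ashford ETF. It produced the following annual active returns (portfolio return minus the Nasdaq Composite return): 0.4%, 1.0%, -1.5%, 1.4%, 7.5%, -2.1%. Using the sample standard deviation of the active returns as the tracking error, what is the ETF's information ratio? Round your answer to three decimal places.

0.326

r̄ = (0.4 + 1 − 1.5 + 1.4 + 7.5 − 2.1) / 6 = 6.70 / 6 = 1.1167%
Σ(r − r̄)² = (0.4 − 1.1167)² + (1 − 1.1167)² + … = 58.5483
sample σ = √(58.5483 / 5) = √11.7097 = 3.4219%
IR = r̄ / tracking error = 1.1167 / 3.4219 = 0.3263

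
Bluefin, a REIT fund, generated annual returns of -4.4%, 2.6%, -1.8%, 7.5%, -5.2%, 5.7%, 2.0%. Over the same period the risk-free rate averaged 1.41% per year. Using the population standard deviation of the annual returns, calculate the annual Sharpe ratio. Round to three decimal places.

r̄ = (-4.4 + 2.6 − 1.8 + 7.5 − 5.2 + 5.7 + 2) / 7 = 0.9143%
Σ(r − r̄)² = (-4.4 − 0.9143)² + (2.6 − 0.9143)² + (-1.8 − 0.9143)² + … = 143.2886
population σ = √(143.2886 / 7) = √20.4698 = 4.5244%
Sharpe = (r̄ − rf) / σ = (0.9143 − 1.41) / 4.5244 = -0.4957 / 4.5244 = -0.1096

-0.110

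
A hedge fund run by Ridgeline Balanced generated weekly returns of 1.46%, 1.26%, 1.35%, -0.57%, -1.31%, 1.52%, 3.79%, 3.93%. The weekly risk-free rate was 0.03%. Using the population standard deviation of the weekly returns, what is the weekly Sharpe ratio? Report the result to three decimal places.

0.818

μ = (1.46 + 1.26 + 1.35 − 0.57 − 1.31 + 1.52 + 3.79 + 3.93) / 8 = 1.4288%
Population σ = √[Σ(r − μ)² / 8] = √[23.3715 / 8] = √2.9214 = 1.7092%
Sharpe = (μ − rf) / σ = (1.4288 − 0.03) / 1.7092 = 1.3988 / 1.7092 = 0.8184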